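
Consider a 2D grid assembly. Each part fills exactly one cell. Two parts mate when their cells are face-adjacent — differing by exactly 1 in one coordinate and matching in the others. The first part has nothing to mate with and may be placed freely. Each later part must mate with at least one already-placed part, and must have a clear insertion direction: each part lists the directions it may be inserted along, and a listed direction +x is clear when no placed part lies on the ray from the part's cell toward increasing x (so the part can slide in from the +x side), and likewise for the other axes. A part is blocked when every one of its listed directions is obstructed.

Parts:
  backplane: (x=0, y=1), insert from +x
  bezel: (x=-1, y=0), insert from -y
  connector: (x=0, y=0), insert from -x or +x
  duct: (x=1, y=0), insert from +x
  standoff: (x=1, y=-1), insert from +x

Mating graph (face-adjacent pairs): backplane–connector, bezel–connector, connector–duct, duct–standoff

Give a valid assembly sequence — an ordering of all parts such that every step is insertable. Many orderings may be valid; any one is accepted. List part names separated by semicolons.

standoff; duct; connector; backplane; bezel

1. standoff@(1, -1) [+x clear] — {standoff}
2. duct@(1, 0) [+x clear] — {duct, standoff}
3. connector@(0, 0) [-x clear] — {connector, duct, standoff}
4. backplane@(0, 1) [+x clear] — {backplane, connector, duct, standoff}
5. bezel@(-1, 0) [-y clear] — {backplane, bezel, connector, duct, standoff}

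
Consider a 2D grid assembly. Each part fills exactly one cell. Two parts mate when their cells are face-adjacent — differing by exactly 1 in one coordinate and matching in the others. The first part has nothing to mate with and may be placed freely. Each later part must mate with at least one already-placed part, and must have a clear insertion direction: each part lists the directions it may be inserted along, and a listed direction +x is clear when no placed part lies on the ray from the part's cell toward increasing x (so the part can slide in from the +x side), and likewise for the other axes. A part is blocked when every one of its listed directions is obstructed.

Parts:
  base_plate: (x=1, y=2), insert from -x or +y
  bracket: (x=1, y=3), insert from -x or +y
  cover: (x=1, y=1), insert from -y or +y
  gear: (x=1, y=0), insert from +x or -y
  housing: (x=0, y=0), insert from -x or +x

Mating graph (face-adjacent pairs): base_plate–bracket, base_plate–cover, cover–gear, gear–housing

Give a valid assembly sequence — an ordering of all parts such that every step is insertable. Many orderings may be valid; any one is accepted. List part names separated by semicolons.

bracket; base_plate; cover; gear; housing

1. bracket@(1, 3) [-x clear] — {bracket}
2. base_plate@(1, 2) [-x clear] — {base_plate, bracket}
3. cover@(1, 1) [-y clear] — {base_plate, bracket, cover}
4. gear@(1, 0) [+x clear] — {base_plate, bracket, cover, gear}
5. housing@(0, 0) [-x clear] — {base_plate, bracket, cover, gear, housing}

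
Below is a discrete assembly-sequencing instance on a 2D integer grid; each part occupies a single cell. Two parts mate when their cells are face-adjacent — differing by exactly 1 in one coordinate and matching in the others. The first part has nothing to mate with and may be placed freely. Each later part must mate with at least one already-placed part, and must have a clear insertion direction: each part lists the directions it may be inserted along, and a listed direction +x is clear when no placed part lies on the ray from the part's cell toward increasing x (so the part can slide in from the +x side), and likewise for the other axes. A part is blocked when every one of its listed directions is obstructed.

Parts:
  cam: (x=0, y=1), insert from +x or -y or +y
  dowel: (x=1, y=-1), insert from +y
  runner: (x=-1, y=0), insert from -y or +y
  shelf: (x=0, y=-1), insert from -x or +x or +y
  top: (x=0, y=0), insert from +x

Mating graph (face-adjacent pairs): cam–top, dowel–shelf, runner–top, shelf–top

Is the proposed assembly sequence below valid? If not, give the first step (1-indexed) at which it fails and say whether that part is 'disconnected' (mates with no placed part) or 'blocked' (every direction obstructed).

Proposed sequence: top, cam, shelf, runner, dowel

1. top@(0, 0) [+x clear] — {top}
2. cam@(0, 1) [+x clear] — {cam, top}
3. shelf@(0, -1) [-x clear] — {cam, shelf, top}
4. runner@(-1, 0) [-y clear] — {cam, runner, shelf, top}
5. dowel@(1, -1) [+y clear] — {cam, dowel, runner, shelf, top}

Valid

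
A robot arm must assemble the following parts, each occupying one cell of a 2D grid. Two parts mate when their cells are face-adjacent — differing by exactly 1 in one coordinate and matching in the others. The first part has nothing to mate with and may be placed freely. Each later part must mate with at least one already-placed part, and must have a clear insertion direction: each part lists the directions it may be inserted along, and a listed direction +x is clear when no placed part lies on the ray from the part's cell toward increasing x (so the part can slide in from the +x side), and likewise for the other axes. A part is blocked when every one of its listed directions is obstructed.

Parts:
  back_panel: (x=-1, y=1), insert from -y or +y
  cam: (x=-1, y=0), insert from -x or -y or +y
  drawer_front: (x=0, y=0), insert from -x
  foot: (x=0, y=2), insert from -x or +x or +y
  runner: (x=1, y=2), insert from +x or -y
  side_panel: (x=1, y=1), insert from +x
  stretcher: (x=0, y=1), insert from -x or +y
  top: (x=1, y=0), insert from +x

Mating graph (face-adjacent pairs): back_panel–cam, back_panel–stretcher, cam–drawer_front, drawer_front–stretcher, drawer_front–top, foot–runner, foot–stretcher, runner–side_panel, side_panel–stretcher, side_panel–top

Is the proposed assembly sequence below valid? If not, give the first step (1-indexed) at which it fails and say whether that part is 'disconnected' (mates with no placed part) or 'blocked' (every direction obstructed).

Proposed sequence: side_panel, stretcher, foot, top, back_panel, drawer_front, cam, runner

Valid

1. side_panel@(1, 1) [+x clear] — {side_panel}
2. stretcher@(0, 1) [-x clear] — {side_panel, stretcher}
3. foot@(0, 2) [-x clear] — {foot, side_panel, stretcher}
4. top@(1, 0) [+x clear] — {foot, side_panel, stretcher, top}
5. back_panel@(-1, 1) [-y clear] — {back_panel, foot, side_panel, stretcher, top}
6. drawer_front@(0, 0) [-x clear] — {back_panel, drawer_front, foot, side_panel, stretcher, top}
7. cam@(-1, 0) [-x clear] — {back_panel, cam, drawer_front, foot, side_panel, stretcher, top}
8. runner@(1, 2) [+x clear] — {back_panel, cam, drawer_front, foot, runner, side_panel, stretcher, top}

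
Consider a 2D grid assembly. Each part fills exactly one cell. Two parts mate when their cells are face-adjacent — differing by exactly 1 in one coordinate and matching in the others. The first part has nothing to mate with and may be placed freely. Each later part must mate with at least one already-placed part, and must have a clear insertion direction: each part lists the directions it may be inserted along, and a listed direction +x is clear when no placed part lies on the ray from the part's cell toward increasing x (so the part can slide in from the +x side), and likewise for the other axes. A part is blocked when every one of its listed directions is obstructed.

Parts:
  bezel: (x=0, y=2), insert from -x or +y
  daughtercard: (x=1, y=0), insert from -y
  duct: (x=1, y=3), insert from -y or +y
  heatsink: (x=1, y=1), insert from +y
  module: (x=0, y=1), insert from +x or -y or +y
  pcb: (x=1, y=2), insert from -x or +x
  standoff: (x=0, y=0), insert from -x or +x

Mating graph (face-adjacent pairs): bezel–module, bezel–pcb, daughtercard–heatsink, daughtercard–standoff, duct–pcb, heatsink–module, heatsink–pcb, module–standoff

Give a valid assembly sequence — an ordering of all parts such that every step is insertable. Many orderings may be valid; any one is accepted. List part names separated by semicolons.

1. daughtercard@(1, 0) [-y clear] — {daughtercard}
2. standoff@(0, 0) [-x clear] — {daughtercard, standoff}
3. module@(0, 1) [+x clear] — {daughtercard, module, standoff}
4. bezel@(0, 2) [-x clear] — {bezel, daughtercard, module, standoff}
5. heatsink@(1, 1) [+y clear] — {bezel, daughtercard, heatsink, module, standoff}
6. pcb@(1, 2) [+x clear] — {bezel, daughtercard, heatsink, module, pcb, standoff}
7. duct@(1, 3) [+y clear] — {bezel, daughtercard, duct, heatsink, module, pcb, standoff}

daughtercard; standoff; module; bezel; heatsink; pcb; duct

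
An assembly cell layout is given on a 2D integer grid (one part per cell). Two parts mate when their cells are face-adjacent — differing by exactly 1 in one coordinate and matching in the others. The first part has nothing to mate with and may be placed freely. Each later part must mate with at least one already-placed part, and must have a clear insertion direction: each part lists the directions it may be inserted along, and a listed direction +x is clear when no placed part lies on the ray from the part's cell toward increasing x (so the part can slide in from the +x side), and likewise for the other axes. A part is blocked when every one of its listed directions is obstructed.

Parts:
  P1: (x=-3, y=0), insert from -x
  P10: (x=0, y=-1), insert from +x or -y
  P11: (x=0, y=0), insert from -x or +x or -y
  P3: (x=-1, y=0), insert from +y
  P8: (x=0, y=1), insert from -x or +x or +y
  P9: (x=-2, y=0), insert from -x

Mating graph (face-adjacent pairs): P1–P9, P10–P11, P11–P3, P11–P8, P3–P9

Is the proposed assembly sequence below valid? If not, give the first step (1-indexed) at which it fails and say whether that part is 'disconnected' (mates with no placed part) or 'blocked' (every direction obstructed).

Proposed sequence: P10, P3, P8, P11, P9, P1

1. P10@(0, -1) [+x clear] — {P10}
2. P3@(-1, 0) — no placed neighbour ⇒ disconnected

Invalid at step 2 (disconnected)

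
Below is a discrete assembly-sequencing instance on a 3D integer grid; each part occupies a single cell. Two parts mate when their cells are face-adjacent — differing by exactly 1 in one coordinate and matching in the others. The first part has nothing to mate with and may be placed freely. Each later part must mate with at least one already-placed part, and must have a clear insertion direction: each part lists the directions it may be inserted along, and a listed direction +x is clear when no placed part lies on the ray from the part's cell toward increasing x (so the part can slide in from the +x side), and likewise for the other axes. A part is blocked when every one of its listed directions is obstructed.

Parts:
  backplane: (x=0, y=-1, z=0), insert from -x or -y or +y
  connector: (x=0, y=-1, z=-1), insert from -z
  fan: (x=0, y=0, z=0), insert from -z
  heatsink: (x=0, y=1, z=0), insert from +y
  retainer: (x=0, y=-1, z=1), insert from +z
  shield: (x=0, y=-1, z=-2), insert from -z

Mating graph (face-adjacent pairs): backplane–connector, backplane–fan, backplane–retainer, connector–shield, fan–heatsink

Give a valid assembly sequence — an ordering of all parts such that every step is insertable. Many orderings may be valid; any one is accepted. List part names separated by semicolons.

1. heatsink@(0, 1, 0) [+y clear] — {heatsink}
2. fan@(0, 0, 0) [-z clear] — {fan, heatsink}
3. backplane@(0, -1, 0) [-x clear] — {backplane, fan, heatsink}
4. connector@(0, -1, -1) [-z clear] — {backplane, connector, fan, heatsink}
5. retainer@(0, -1, 1) [+z clear] — {backplane, connector, fan, heatsink, retainer}
6. shield@(0, -1, -2) [-z clear] — {backplane, connector, fan, heatsink, retainer, shield}

heatsink; fan; backplane; connector; retainer; shield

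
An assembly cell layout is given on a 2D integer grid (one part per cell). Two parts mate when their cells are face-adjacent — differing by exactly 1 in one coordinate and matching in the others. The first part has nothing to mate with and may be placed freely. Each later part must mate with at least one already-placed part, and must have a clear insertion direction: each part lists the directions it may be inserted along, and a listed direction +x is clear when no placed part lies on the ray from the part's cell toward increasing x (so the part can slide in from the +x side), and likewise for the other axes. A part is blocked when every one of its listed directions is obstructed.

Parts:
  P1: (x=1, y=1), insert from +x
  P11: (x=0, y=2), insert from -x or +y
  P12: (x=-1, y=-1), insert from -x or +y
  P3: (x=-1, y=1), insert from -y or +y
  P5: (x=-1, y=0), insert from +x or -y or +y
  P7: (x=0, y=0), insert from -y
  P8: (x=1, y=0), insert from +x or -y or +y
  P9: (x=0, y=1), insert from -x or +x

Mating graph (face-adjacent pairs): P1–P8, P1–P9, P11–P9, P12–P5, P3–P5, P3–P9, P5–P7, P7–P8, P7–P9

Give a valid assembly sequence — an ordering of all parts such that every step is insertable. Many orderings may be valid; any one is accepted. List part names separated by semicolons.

1. P8@(1, 0) [+x clear] — {P8}
2. P7@(0, 0) [-y clear] — {P7, P8}
3. P5@(-1, 0) [-y clear] — {P5, P7, P8}
4. P9@(0, 1) [-x clear] — {P5, P7, P8, P9}
5. P11@(0, 2) [-x clear] — {P11, P5, P7, P8, P9}
6. P12@(-1, -1) [-x clear] — {P11, P12, P5, P7, P8, P9}
7. P3@(-1, 1) [+y clear] — {P11, P12, P3, P5, P7, P8, P9}
8. P1@(1, 1) [+x clear] — {P1, P11, P12, P3, P5, P7, P8, P9}

P8; P7; P5; P9; P11; P12; P3; P1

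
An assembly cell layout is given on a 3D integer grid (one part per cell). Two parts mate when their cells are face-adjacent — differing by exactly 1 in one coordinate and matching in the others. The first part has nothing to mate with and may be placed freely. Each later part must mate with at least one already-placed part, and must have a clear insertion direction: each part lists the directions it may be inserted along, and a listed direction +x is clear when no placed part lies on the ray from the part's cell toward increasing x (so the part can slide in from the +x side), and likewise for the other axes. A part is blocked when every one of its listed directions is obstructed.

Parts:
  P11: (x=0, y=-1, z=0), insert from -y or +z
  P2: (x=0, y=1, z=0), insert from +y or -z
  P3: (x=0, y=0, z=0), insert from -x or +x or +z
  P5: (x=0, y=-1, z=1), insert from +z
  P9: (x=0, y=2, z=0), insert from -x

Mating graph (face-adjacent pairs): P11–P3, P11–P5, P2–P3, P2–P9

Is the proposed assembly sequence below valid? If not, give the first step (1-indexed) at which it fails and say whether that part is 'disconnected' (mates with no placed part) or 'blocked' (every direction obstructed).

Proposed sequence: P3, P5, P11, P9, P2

Invalid at step 2 (disconnected)

1. P3@(0, 0, 0) [-x clear] — {P3}
2. P5@(0, -1, 1) — no placed neighbour ⇒ disconnected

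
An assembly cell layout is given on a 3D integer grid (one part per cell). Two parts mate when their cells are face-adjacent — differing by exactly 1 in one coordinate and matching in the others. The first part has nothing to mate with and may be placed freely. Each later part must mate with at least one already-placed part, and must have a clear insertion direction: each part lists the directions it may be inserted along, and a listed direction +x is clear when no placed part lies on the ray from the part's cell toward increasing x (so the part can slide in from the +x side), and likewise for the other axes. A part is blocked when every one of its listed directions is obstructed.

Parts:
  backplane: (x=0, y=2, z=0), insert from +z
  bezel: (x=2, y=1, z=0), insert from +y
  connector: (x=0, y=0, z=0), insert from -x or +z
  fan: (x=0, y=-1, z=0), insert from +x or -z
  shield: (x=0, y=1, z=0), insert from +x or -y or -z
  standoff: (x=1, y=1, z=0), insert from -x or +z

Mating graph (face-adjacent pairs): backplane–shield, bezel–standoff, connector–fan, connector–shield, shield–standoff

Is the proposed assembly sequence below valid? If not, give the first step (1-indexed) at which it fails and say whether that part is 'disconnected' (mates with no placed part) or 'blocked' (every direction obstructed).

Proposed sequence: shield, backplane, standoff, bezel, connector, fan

1. shield@(0, 1, 0) [+x clear] — {shield}
2. backplane@(0, 2, 0) [+z clear] — {backplane, shield}
3. standoff@(1, 1, 0) [+z clear] — {backplane, shield, standoff}
4. bezel@(2, 1, 0) [+y clear] — {backplane, bezel, shield, standoff}
5. connector@(0, 0, 0) [-x clear] — {backplane, bezel, connector, shield, standoff}
6. fan@(0, -1, 0) [+x clear] — {backplane, bezel, connector, fan, shield, standoff}

Valid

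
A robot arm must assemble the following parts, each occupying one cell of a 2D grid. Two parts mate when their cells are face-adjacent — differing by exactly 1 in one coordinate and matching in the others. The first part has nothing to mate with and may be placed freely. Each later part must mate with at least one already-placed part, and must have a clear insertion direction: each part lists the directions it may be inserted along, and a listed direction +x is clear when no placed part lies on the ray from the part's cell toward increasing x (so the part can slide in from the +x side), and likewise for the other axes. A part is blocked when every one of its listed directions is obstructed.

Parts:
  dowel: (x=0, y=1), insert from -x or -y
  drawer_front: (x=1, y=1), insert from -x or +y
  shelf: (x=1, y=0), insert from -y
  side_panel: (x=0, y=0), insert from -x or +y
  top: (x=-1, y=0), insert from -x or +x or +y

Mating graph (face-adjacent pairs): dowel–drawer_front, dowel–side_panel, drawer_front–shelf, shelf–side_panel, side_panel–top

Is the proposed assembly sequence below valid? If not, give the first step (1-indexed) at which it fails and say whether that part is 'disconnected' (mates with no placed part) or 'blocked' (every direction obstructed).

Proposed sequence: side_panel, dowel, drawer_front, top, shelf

1. side_panel@(0, 0) [-x clear] — {side_panel}
2. dowel@(0, 1) [-x clear] — {dowel, side_panel}
3. drawer_front@(1, 1) [+y clear] — {dowel, drawer_front, side_panel}
4. top@(-1, 0) [-x clear] — {dowel, drawer_front, side_panel, top}
5. shelf@(1, 0) [-y clear] — {dowel, drawer_front, shelf, side_panel, top}

Valid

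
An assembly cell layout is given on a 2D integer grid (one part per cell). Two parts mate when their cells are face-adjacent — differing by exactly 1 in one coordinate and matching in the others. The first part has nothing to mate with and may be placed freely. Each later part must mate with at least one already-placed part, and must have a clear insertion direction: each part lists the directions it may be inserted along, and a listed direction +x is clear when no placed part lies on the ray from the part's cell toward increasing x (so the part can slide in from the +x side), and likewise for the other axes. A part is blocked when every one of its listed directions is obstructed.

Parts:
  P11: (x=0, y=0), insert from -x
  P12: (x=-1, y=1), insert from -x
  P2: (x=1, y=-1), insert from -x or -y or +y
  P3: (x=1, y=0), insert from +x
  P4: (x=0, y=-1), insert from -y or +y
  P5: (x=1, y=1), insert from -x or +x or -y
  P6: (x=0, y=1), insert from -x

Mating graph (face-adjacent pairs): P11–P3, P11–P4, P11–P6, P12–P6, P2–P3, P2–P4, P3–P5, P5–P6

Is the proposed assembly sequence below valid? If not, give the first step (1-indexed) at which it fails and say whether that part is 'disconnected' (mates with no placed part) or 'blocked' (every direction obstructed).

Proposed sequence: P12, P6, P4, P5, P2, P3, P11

Invalid at step 2 (blocked)

1. P12@(-1, 1) [-x clear] — {P12}
2. P6@(0, 1) — -x all obstructed ⇒ blocked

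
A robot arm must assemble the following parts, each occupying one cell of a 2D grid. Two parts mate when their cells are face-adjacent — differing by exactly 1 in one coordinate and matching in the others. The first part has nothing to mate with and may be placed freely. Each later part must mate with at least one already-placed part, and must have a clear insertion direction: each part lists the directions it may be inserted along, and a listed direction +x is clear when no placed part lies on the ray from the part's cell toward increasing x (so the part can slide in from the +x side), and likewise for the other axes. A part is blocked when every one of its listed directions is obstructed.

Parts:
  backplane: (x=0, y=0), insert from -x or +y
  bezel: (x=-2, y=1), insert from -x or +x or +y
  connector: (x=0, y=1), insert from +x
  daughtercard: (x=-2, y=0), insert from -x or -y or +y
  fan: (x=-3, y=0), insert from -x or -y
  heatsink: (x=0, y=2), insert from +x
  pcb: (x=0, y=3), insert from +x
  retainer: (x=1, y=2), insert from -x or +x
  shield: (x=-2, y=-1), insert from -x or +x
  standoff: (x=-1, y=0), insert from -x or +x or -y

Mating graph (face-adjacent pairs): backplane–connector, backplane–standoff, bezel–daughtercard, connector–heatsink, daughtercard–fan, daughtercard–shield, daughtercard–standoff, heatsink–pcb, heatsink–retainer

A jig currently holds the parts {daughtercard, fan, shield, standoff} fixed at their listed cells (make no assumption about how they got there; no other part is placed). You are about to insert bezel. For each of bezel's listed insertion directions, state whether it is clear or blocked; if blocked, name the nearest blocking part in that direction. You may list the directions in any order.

-x: ray from bezel(-2, 1) has no placed part ⇒ clear
+x: ray from bezel(-2, 1) has no placed part ⇒ clear
+y: ray from bezel(-2, 1) has no placed part ⇒ clear

+x: clear; +y: clear; -x: clear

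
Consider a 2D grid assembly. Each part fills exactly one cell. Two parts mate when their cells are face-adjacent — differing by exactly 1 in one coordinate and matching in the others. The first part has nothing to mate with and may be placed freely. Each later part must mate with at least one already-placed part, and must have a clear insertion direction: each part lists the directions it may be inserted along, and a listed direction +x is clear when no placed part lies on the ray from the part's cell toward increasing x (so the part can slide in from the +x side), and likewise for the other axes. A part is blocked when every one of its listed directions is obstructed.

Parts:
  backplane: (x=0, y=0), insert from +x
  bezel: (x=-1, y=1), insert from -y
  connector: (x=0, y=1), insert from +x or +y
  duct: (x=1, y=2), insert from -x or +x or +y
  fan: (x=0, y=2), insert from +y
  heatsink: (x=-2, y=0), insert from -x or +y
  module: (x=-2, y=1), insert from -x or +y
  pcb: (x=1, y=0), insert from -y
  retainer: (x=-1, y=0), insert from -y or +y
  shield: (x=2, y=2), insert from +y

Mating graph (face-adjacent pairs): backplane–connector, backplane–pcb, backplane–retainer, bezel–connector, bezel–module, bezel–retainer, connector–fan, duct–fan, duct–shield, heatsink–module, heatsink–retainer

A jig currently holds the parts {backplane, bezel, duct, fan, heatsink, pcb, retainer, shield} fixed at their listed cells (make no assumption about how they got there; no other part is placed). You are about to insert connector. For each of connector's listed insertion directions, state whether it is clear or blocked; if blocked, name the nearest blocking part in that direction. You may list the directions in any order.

+x: ray from connector(0, 1) has no placed part ⇒ clear
+y: nearest on ray is fan@(0, 2) ⇒ blocked

+x: clear; +y: blocked by fan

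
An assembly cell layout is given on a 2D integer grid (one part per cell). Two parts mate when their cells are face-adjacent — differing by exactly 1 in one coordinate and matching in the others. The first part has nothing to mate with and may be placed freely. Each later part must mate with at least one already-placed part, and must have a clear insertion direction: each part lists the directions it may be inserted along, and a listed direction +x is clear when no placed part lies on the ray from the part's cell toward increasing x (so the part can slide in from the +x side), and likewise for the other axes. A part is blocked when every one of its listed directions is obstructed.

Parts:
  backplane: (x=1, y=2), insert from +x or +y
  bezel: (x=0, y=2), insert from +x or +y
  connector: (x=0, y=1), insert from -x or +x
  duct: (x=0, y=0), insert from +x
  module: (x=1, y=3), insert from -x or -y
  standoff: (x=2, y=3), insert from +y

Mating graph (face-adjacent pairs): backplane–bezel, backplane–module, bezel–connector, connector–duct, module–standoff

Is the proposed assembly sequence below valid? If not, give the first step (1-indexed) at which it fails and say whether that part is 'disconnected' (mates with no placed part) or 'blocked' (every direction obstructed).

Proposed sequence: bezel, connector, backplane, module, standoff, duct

Valid

1. bezel@(0, 2) [+x clear] — {bezel}
2. connector@(0, 1) [-x clear] — {bezel, connector}
3. backplane@(1, 2) [+x clear] — {backplane, bezel, connector}
4. module@(1, 3) [-x clear] — {backplane, bezel, connector, module}
5. standoff@(2, 3) [+y clear] — {backplane, bezel, connector, module, standoff}
6. duct@(0, 0) [+x clear] — {backplane, bezel, connector, duct, module, standoff}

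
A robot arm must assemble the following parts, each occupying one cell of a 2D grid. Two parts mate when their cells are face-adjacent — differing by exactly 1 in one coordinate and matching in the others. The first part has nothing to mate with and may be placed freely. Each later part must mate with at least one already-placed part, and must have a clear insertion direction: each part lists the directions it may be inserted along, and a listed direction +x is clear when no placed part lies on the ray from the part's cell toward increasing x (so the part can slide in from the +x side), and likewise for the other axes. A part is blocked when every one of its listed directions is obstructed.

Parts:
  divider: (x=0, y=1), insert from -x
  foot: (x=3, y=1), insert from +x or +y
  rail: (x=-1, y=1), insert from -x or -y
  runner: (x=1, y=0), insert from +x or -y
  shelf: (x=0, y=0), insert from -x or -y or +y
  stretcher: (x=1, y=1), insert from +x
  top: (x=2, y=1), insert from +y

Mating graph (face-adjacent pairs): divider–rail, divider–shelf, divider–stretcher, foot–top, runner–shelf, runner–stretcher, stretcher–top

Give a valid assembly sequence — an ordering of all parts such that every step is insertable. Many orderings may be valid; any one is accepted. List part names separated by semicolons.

1. shelf@(0, 0) [-x clear] — {shelf}
2. divider@(0, 1) [-x clear] — {divider, shelf}
3. stretcher@(1, 1) [+x clear] — {divider, shelf, stretcher}
4. top@(2, 1) [+y clear] — {divider, shelf, stretcher, top}
5. foot@(3, 1) [+x clear] — {divider, foot, shelf, stretcher, top}
6. runner@(1, 0) [+x clear] — {divider, foot, runner, shelf, stretcher, top}
7. rail@(-1, 1) [-x clear] — {divider, foot, rail, runner, shelf, stretcher, top}

shelf; divider; stretcher; top; foot; runner; rail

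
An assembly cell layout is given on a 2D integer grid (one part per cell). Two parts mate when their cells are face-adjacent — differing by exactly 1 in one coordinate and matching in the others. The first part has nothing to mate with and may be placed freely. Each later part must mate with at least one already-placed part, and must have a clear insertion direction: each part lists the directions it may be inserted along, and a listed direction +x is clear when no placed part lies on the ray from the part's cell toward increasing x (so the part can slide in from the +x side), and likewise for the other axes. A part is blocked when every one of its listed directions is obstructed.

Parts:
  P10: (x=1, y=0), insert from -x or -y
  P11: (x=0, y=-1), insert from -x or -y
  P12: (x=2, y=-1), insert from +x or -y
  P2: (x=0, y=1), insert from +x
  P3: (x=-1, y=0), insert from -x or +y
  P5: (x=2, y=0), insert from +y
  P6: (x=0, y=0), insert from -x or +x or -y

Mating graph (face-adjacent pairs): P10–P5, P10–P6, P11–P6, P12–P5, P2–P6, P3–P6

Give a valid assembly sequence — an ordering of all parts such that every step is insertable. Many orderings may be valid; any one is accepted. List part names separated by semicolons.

P10; P6; P3; P2; P5; P12; P11

1. P10@(1, 0) [-x clear] — {P10}
2. P6@(0, 0) [-x clear] — {P10, P6}
3. P3@(-1, 0) [-x clear] — {P10, P3, P6}
4. P2@(0, 1) [+x clear] — {P10, P2, P3, P6}
5. P5@(2, 0) [+y clear] — {P10, P2, P3, P5, P6}
6. P12@(2, -1) [+x clear] — {P10, P12, P2, P3, P5, P6}
7. P11@(0, -1) [-x clear] — {P10, P11, P12, P2, P3, P5, P6}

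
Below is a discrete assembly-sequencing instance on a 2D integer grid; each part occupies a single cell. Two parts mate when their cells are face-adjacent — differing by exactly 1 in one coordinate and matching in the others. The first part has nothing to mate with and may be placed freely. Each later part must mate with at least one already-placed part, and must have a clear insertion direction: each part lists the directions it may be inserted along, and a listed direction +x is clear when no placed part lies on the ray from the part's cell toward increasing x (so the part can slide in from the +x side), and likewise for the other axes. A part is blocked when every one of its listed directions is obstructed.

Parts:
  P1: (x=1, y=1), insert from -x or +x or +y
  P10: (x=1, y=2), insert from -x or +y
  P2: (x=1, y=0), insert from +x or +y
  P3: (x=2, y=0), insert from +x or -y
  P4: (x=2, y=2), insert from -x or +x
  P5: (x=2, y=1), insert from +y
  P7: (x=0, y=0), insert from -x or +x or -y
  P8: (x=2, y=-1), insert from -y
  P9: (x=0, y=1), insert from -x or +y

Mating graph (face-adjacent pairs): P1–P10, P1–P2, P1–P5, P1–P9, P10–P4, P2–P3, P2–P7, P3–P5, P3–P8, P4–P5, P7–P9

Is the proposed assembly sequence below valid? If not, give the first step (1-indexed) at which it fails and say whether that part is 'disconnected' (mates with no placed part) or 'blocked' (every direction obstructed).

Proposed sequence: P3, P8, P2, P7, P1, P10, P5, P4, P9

1. P3@(2, 0) [+x clear] — {P3}
2. P8@(2, -1) [-y clear] — {P3, P8}
3. P2@(1, 0) [+y clear] — {P2, P3, P8}
4. P7@(0, 0) [-x clear] — {P2, P3, P7, P8}
5. P1@(1, 1) [-x clear] — {P1, P2, P3, P7, P8}
6. P10@(1, 2) [-x clear] — {P1, P10, P2, P3, P7, P8}
7. P5@(2, 1) [+y clear] — {P1, P10, P2, P3, P5, P7, P8}
8. P4@(2, 2) [+x clear] — {P1, P10, P2, P3, P4, P5, P7, P8}
9. P9@(0, 1) [-x clear] — {P1, P10, P2, P3, P4, P5, P7, P8, P9}

Valid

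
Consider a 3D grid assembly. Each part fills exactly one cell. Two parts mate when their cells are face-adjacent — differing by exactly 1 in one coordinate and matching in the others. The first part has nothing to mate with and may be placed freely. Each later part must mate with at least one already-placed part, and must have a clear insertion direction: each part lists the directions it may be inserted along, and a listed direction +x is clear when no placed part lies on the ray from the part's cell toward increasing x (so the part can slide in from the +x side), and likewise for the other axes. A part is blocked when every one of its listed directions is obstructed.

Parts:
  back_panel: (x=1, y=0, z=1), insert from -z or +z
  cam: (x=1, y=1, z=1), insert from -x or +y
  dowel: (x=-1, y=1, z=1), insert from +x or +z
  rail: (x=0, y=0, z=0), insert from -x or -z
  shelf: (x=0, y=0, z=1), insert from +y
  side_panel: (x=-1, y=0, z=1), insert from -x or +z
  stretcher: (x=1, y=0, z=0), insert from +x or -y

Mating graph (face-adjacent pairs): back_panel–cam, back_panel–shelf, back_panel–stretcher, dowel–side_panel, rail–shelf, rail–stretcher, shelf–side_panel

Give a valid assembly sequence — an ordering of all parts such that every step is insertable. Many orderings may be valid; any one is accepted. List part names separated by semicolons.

1. cam@(1, 1, 1) [-x clear] — {cam}
2. back_panel@(1, 0, 1) [-z clear] — {back_panel, cam}
3. shelf@(0, 0, 1) [+y clear] — {back_panel, cam, shelf}
4. rail@(0, 0, 0) [-x clear] — {back_panel, cam, rail, shelf}
5. stretcher@(1, 0, 0) [+x clear] — {back_panel, cam, rail, shelf, stretcher}
6. side_panel@(-1, 0, 1) [-x clear] — {back_panel, cam, rail, shelf, side_panel, stretcher}
7. dowel@(-1, 1, 1) [+z clear] — {back_panel, cam, dowel, rail, shelf, side_panel, stretcher}

cam; back_panel; shelf; rail; stretcher; side_panel; dowel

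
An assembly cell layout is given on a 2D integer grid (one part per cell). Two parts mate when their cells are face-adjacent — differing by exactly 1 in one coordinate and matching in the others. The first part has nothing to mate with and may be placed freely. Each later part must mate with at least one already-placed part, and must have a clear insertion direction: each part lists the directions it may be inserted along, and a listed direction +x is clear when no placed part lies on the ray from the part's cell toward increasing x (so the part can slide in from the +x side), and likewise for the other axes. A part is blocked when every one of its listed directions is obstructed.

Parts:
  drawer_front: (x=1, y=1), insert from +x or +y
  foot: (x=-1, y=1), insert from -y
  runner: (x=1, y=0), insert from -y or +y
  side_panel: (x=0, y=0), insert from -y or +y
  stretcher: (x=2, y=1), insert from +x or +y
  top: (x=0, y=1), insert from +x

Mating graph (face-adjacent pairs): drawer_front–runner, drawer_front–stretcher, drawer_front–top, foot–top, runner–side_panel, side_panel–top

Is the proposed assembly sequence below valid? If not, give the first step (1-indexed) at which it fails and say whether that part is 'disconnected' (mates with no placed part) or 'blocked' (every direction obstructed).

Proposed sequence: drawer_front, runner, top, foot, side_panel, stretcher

1. drawer_front@(1, 1) [+x clear] — {drawer_front}
2. runner@(1, 0) [-y clear] — {drawer_front, runner}
3. top@(0, 1) — +x all obstructed ⇒ blocked

Invalid at step 3 (blocked)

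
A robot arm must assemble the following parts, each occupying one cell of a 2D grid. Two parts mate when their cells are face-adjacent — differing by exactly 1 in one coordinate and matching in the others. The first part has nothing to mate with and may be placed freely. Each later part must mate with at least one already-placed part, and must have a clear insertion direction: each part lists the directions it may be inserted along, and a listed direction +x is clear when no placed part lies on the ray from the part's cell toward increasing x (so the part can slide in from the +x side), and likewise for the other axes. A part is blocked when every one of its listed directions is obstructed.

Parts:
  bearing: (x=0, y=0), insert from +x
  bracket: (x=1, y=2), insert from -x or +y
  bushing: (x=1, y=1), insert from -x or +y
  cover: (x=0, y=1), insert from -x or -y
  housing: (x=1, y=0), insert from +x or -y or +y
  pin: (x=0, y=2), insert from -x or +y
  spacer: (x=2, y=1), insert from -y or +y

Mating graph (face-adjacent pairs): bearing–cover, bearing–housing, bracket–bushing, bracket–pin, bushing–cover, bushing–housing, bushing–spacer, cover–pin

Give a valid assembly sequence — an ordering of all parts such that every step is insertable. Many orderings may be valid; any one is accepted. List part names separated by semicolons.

1. cover@(0, 1) [-x clear] — {cover}
2. bushing@(1, 1) [+y clear] — {bushing, cover}
3. bracket@(1, 2) [-x clear] — {bracket, bushing, cover}
4. spacer@(2, 1) [-y clear] — {bracket, bushing, cover, spacer}
5. bearing@(0, 0) [+x clear] — {bearing, bracket, bushing, cover, spacer}
6. housing@(1, 0) [+x clear] — {bearing, bracket, bushing, cover, housing, spacer}
7. pin@(0, 2) [-x clear] — {bearing, bracket, bushing, cover, housing, pin, spacer}

cover; bushing; bracket; spacer; bearing; housing; pin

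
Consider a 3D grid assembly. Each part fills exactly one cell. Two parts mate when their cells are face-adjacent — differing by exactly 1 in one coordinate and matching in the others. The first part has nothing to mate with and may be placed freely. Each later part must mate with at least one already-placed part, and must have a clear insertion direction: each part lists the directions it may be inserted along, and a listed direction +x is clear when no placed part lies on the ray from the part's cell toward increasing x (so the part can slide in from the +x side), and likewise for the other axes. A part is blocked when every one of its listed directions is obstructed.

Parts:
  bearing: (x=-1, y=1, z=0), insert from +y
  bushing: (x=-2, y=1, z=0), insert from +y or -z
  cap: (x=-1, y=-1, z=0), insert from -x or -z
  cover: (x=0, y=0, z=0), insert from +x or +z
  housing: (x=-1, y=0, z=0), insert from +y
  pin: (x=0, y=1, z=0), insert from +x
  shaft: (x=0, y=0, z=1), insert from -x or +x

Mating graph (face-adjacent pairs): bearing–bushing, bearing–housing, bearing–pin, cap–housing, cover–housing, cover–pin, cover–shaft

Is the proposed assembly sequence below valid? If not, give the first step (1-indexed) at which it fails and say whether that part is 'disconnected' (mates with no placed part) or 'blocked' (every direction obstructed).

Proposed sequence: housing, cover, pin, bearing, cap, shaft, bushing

Valid

1. housing@(-1, 0, 0) [+y clear] — {housing}
2. cover@(0, 0, 0) [+x clear] — {cover, housing}
3. pin@(0, 1, 0) [+x clear] — {cover, housing, pin}
4. bearing@(-1, 1, 0) [+y clear] — {bearing, cover, housing, pin}
5. cap@(-1, -1, 0) [-x clear] — {bearing, cap, cover, housing, pin}
6. shaft@(0, 0, 1) [-x clear] — {bearing, cap, cover, housing, pin, shaft}
7. bushing@(-2, 1, 0) [+y clear] — {bearing, bushing, cap, cover, housing, pin, shaft}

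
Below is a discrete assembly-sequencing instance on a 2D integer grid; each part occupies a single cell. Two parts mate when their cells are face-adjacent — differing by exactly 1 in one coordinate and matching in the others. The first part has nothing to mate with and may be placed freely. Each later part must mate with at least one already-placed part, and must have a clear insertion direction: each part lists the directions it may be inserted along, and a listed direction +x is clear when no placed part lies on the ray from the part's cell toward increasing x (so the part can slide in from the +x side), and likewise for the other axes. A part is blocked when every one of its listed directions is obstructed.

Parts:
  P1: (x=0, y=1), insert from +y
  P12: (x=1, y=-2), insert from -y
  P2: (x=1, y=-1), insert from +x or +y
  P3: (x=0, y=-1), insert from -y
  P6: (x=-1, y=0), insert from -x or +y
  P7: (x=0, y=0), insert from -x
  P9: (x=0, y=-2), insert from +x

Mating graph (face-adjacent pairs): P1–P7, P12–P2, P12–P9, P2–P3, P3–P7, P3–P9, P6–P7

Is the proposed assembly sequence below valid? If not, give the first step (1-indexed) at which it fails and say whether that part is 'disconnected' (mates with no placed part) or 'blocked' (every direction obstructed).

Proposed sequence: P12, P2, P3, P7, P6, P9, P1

Invalid at step 6 (blocked)

1. P12@(1, -2) [-y clear] — {P12}
2. P2@(1, -1) [+x clear] — {P12, P2}
3. P3@(0, -1) [-y clear] — {P12, P2, P3}
4. P7@(0, 0) [-x clear] — {P12, P2, P3, P7}
5. P6@(-1, 0) [-x clear] — {P12, P2, P3, P6, P7}
6. P9@(0, -2) — +x all obstructed ⇒ blocked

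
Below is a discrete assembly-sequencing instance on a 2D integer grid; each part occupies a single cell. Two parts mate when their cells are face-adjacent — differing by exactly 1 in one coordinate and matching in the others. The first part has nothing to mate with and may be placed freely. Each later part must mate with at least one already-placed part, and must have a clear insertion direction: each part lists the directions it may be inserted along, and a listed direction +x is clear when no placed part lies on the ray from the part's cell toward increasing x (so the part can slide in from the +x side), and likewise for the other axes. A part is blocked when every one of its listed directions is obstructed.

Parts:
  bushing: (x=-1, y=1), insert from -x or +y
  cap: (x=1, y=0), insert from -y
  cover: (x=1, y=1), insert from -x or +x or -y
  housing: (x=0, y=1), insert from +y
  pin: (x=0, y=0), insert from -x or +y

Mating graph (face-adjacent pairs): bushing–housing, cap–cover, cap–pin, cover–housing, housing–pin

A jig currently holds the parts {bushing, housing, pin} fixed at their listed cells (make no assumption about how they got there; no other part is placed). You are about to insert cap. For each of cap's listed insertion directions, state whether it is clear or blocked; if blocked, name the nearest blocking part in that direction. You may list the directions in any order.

-y: clear

-y: ray from cap(1, 0) has no placed part ⇒ clear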